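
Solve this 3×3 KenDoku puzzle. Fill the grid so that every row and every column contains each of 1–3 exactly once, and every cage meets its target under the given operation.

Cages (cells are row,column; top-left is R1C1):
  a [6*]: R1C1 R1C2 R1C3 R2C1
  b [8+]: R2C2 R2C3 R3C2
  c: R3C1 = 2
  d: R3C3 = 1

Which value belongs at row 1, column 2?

1

The 4 cells of cage a must have product 6; hence R2C1 = 1.
The 3 cells of cage b must have sum 8, leaving R2C2 = 2.
Cage b needs sum 8, which forces R2C3 = 3.
C is a freebie, so R3C1 = 2.
Cage b has sum 8; hence R3C2 = 3.
Cage d is given, leaving R3C3 = 1.
2 is placed in column 1; hence R1C1 = 3.
Column 2 already has 3, leaving R1C2 = 1.
Column 3 already has 1; hence R1C3 = 2.
The full grid is 3 1 2 / 1 2 3 / 2 3 1.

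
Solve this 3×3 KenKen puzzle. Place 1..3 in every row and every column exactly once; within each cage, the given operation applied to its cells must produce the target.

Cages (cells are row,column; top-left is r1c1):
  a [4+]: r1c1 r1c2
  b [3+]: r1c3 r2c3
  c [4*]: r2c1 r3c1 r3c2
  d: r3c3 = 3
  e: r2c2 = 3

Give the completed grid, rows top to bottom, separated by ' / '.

Cage c needs product 4, leaving r2c1 = 2.
E is a freebie, leaving r2c2 = 3.
Row 2 already has 2, so r2c3 = 1.
Cage c has product 4; hence r3c1 = 1.
Cage c has product 4, leaving r3c2 = 2.
Cage d is a single given cell; hence r3c3 = 3.
1 is placed in column 1, so r1c1 = 3.
Column 2 now contains 3; hence r1c2 = 1.
1 is placed in column 3, which forces r1c3 = 2.

3 1 2 / 2 3 1 / 1 2 3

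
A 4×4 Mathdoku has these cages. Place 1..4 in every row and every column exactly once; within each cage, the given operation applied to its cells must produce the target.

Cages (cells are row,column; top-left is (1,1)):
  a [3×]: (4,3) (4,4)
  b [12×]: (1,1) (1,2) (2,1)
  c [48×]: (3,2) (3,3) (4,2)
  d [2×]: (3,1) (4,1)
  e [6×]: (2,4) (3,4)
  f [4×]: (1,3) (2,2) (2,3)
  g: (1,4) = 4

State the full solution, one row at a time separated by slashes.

Cage g is a single given cell, so (1,4) = 4.
The 3 cells of cage c must have product 48; hence (3,2) = 3.
The 3 cells of cage c must have product 48, so (3,3) = 4.
Row 3 now contains 3; hence (3,4) = 2.
Cage c needs product 48, so (4,2) = 4.
Cage b has product 12, so (1,1) = 3.
The 3 cells of cage f must have product 4; hence (1,3) = 2.
Cage f needs product 4, which forces (2,2) = 2.
Column 3 now contains 4, leaving (2,3) = 1.
Column 4 already has 2, which forces (2,4) = 3.
2 is placed in row 3; hence (3,1) = 1.
Cage d needs two cells with product 2, so (4,1) = 2.
Column 3 already has 1, leaving (4,3) = 3.
Column 4 already has 3, which forces (4,4) = 1.
2 is placed in row 1, leaving (1,2) = 1.
Row 2 already has 2, so (2,1) = 4.

3 1 2 4 / 4 2 1 3 / 1 3 4 2 / 2 4 3 1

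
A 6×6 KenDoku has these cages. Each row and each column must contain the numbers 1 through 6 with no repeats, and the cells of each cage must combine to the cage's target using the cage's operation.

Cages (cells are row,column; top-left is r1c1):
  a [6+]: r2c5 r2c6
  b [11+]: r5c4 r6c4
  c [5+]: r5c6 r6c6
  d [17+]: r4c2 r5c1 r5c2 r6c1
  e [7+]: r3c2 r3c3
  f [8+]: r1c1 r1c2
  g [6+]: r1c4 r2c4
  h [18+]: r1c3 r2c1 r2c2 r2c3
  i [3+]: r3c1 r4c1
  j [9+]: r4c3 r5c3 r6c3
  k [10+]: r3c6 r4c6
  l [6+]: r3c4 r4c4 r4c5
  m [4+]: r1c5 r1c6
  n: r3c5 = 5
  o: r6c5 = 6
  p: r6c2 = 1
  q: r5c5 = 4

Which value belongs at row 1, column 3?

N is a freebie; hence r3c5 = 5.
Cage q is given, which forces r5c5 = 4.
Cage p is given, so r6c2 = 1.
O is a freebie, so r6c5 = 6.
Cage b needs two cells with sum 11, leaving r5c4 = 6.
6 is placed in row 6; hence r6c4 = 5.
In column 6, 5 can only go at r2c6, so r2c6 = 5.
The two cells of cage a must have sum 6; hence r2c5 = 1.
1 is placed in column 5, leaving r1c5 = 3.
Cage m needs two cells with sum 4, leaving r1c6 = 1.
3 is placed in column 5, so r4c5 = 2.
Cage i's pair has sum 3, leaving r3c1 = 2.
2 is placed in row 4, which forces r4c1 = 1.
1 is placed in row 4, leaving r4c4 = 3.
Column 1 now contains 2, which forces r5c1 = 5.
Column 1 now contains 2; hence r1c1 = 6.
Cage f needs two cells with sum 8, which forces r1c2 = 2.
6 is placed in row 1, which forces r1c3 = 5.
Row 1 now contains 2, leaving r1c4 = 4.
4 is placed in column 4, so r2c4 = 2.
Column 4 now contains 3, which forces r3c4 = 1.
2 is placed in column 2, so r5c2 = 3.
Row 5 already has 3, which forces r5c6 = 2.
Column 6 already has 2; hence r6c6 = 3.
The two cells of cage e must have sum 7, leaving r3c2 = 4.
Cage e's pair has sum 7, which forces r3c3 = 3.
Row 3 now contains 4, which forces r3c6 = 6.
Cage d has sum 17; hence r4c2 = 5.
Cage j has sum 9, leaving r4c3 = 6.
Column 6 already has 6, which forces r4c6 = 4.
2 is placed in row 5; hence r5c3 = 1.
Row 6 now contains 3, which forces r6c1 = 4.
Row 6 now contains 3, leaving r6c3 = 2.
4 is placed in column 1, which forces r2c1 = 3.
Column 2 now contains 4; hence r2c2 = 6.
6 is placed in column 3, which forces r2c3 = 4.
Completed grid: 6 2 5 4 3 1 / 3 6 4 2 1 5 / 2 4 3 1 5 6 / 1 5 6 3 2 4 / 5 3 1 6 4 2 / 4 1 2 5 6 3.

5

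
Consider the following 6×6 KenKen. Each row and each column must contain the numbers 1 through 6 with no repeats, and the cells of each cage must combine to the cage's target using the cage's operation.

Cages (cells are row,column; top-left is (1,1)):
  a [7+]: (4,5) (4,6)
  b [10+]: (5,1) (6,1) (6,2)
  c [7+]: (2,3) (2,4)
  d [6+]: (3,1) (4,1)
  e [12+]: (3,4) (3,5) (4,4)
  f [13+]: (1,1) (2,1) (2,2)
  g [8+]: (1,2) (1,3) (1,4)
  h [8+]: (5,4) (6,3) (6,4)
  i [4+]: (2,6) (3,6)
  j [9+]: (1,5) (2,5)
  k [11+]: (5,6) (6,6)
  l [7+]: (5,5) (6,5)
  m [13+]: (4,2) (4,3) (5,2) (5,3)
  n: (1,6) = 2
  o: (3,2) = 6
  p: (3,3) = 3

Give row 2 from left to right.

2 5 6 1 4 3

Cage n is given, leaving (1,6) = 2.
Cage o is given, which forces (3,2) = 6.
Cage p is a single given cell, which forces (3,3) = 3.
3 is placed in row 3, which forces (3,6) = 1.
1 is placed in column 6, which forces (2,6) = 3.
The only place for 6 in row 1 is (1,1).
In row 1, 5 can only go at (1,5), so (1,5) = 5.
Cage j needs two cells with sum 9, so (2,5) = 4.
Column 5 now contains 4, so (3,5) = 2.
The 3 cells of cage e must have sum 12, leaving (3,4) = 4.
The 3 cells of cage e must have sum 12; hence (4,4) = 6.
6 is placed in row 4; hence (4,6) = 4.
Row 3 already has 4, so (3,1) = 5.
Cage d's pair has sum 6; hence (4,1) = 1.
The two cells of cage a must have sum 7, leaving (4,5) = 3.
Column 1 now contains 5, which forces (2,1) = 2.
The 3 cells of cage f must have sum 13, so (2,2) = 5.
Row 2 now contains 5, leaving (2,3) = 6.
Row 2 now contains 5; hence (2,4) = 1.
Column 2 already has 5, leaving (4,2) = 2.
Row 4 now contains 2, which forces (4,3) = 5.
1 is placed in column 4, so (1,4) = 3.
The 3 cells of cage b must have sum 10; hence (5,1) = 3.
Cage m has sum 13; hence (5,2) = 4.
Cage m needs sum 13, leaving (5,3) = 2.
Row 5 now contains 2; hence (5,4) = 5.
Row 5 already has 5; hence (5,6) = 6.
Cage b needs sum 10; hence (6,1) = 4.
The 3 cells of cage b must have sum 10, which forces (6,2) = 3.
Cage h has sum 8, which forces (6,3) = 1.
Column 4 already has 5, which forces (6,4) = 2.
1 is placed in row 6, which forces (6,5) = 6.
Column 6 now contains 6; hence (6,6) = 5.
Column 2 already has 4, so (1,2) = 1.
Column 3 now contains 1, so (1,3) = 4.
Row 5 already has 6, which forces (5,5) = 1.
The full grid is 6 1 4 3 5 2 / 2 5 6 1 4 3 / 5 6 3 4 2 1 / 1 2 5 6 3 4 / 3 4 2 5 1 6 / 4 3 1 2 6 5.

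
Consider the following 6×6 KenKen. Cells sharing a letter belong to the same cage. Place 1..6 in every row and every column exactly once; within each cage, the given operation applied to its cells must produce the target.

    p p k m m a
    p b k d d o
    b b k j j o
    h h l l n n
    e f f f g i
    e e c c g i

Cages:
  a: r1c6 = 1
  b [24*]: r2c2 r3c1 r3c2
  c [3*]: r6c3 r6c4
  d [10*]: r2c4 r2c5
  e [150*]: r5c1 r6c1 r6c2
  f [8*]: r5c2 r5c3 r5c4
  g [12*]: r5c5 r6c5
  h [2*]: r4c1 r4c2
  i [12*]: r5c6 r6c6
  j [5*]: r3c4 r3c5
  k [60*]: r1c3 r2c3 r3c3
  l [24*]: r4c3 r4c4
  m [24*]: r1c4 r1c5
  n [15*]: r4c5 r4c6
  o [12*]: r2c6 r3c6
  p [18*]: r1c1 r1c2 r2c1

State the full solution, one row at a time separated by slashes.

Cage a is given, so r1c6 = 1.
Cage e needs product 150, so r5c1 = 5.
The 3 cells of cage e must have product 150, so r6c1 = 6.
The 3 cells of cage e must have product 150; hence r6c2 = 5.
In row 1, 5 can only go at r1c3, so r1c3 = 5.
Row 1 needs a 2, and only r1c1 is open for it.
The 3 cells of cage p must have product 18, so r1c2 = 3.
Cage p has product 18; hence r2c1 = 3.
2 is placed in column 1, which forces r4c1 = 1.
Cage h needs two cells with product 2, leaving r4c2 = 2.
Column 1 now contains 1, so r3c1 = 4.
In row 2, 1 can only go at r2c2, so r2c2 = 1.
Column 2 already has 1, leaving r3c2 = 6.
Column 2 already has 1, which forces r5c2 = 4.
The only place for 3 in column 4 is r6c4.
Row 6 now contains 3; hence r6c3 = 1.
Column 3 already has 1, leaving r5c3 = 2.
Cage f has product 8, leaving r5c4 = 1.
Cage k has product 60, so r2c3 = 4.
Row 2 already has 4, leaving r2c6 = 6.
Column 3 now contains 2; hence r3c3 = 3.
1 is placed in column 4, leaving r3c4 = 5.
Cage j's pair has product 5; hence r3c5 = 1.
Row 3 now contains 3, so r3c6 = 2.
4 is placed in column 3, so r4c3 = 6.
6 is placed in row 4, which forces r4c4 = 4.
6 is placed in column 6; hence r5c6 = 3.
Column 6 now contains 2, which forces r6c6 = 4.
4 is placed in column 4, which forces r1c4 = 6.
The two cells of cage m must have product 24, so r1c5 = 4.
Column 4 already has 5, so r2c4 = 2.
The two cells of cage d must have product 10; hence r2c5 = 5.
Cage n's pair has product 15, which forces r4c5 = 3.
3 is placed in column 6, which forces r4c6 = 5.
Row 5 now contains 3; hence r5c5 = 6.
Row 6 now contains 4, which forces r6c5 = 2.

2 3 5 6 4 1 / 3 1 4 2 5 6 / 4 6 3 5 1 2 / 1 2 6 4 3 5 / 5 4 2 1 6 3 / 6 5 1 3 2 4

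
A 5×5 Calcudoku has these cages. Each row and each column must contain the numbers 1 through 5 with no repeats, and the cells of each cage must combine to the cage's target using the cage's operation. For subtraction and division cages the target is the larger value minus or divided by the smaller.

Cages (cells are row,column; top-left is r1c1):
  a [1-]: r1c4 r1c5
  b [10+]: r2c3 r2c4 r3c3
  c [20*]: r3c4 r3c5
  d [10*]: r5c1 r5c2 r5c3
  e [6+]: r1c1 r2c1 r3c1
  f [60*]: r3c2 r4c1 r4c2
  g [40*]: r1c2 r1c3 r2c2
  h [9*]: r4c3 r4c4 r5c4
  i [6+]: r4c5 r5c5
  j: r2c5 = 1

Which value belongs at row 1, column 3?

Cage j is given, so r2c5 = 1.
Cage h needs product 9, which forces r4c3 = 3.
Cage h has product 9; hence r4c4 = 1.
Cage h needs product 9, leaving r5c4 = 3.
Cage f has product 60, which forces r3c2 = 3.
The only place for 1 in row 1 is r1c1.
The 3 cells of cage e must have sum 6; hence r2c1 = 3.
1 is placed in column 1, leaving r3c1 = 2.
2 is placed in column 1, leaving r5c1 = 5.
5 is placed in column 1; hence r4c1 = 4.
Cage f needs product 60, which forces r4c2 = 5.
Row 4 already has 4, so r4c5 = 2.
Column 5 now contains 2, so r5c5 = 4.
The 3 cells of cage g must have product 40, leaving r1c3 = 5.
5 is placed in row 1, leaving r1c5 = 3.
Cage c needs two cells with product 20, so r3c4 = 4.
4 is placed in column 5; hence r3c5 = 5.
Column 4 now contains 4; hence r1c4 = 2.
Cage b has sum 10, leaving r2c3 = 4.
Column 4 now contains 4, so r2c4 = 5.
Row 3 already has 4; hence r3c3 = 1.
Column 3 already has 1, so r5c3 = 2.
Row 1 now contains 2, which forces r1c2 = 4.
Row 2 already has 4; hence r2c2 = 2.
2 is placed in row 5, so r5c2 = 1.
The full grid is 1 4 5 2 3 / 3 2 4 5 1 / 2 3 1 4 5 / 4 5 3 1 2 / 5 1 2 3 4.

5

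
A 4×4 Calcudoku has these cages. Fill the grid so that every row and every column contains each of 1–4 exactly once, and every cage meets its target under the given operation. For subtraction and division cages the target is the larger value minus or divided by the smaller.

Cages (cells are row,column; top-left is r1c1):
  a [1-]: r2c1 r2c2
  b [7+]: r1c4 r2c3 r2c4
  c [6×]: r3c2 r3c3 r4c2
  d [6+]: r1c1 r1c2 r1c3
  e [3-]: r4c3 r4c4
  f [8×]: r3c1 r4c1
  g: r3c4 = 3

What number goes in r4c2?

Cage g is a single given cell; hence r3c4 = 3.
Cage c has product 6; hence r4c2 = 3.
Row 1 needs a 4, and only r1c4 is open for it.
The two cells of cage e must have difference 3, so r4c3 = 4.
4 is placed in column 4, which forces r4c4 = 1.
Cage b needs sum 7, so r2c3 = 1.
Column 4 already has 1, which forces r2c4 = 2.
Cage f needs two cells with product 8, so r3c1 = 4.
Column 3 already has 1, leaving r3c3 = 2.
Row 4 now contains 4; hence r4c1 = 2.
Cage d has sum 6, so r1c1 = 1.
Cage d needs sum 6; hence r1c2 = 2.
Column 3 now contains 2; hence r1c3 = 3.
Row 2 now contains 2, so r2c1 = 3.
Row 2 now contains 2; hence r2c2 = 4.
Row 3 now contains 2, so r3c2 = 1.
The full grid is 1 2 3 4 / 3 4 1 2 / 4 1 2 3 / 2 3 4 1.

3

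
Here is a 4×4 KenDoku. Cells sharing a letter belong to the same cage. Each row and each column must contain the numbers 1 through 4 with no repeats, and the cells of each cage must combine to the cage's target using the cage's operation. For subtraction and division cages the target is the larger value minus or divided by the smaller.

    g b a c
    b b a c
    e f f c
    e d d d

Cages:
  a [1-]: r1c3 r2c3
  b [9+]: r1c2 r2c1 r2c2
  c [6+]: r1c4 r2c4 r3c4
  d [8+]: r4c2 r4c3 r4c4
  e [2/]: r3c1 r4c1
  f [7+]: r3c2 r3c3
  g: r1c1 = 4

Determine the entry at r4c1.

2

Cage g is given; hence r1c1 = 4.
Cage b has sum 9; hence r2c2 = 4.
Column 2 now contains 4, leaving r3c2 = 3.
Row 3 already has 3, which forces r3c3 = 4.
Column 2 now contains 3, which forces r4c2 = 1.
Row 4 already has 1, so r4c3 = 3.
3 is placed in row 4, which forces r4c4 = 4.
Column 2 now contains 3, so r1c2 = 2.
Row 1 now contains 2, which forces r1c3 = 1.
Row 1 already has 1, which forces r1c4 = 3.
Cage b needs sum 9; hence r2c1 = 3.
Column 3 already has 1, which forces r2c3 = 2.
Row 2 already has 2; hence r2c4 = 1.
Cage e's pair has quotient 2, so r3c1 = 1.
1 is placed in column 4; hence r3c4 = 2.
Row 4 already has 1, so r4c1 = 2.
The full grid is 4 2 1 3 / 3 4 2 1 / 1 3 4 2 / 2 1 3 4.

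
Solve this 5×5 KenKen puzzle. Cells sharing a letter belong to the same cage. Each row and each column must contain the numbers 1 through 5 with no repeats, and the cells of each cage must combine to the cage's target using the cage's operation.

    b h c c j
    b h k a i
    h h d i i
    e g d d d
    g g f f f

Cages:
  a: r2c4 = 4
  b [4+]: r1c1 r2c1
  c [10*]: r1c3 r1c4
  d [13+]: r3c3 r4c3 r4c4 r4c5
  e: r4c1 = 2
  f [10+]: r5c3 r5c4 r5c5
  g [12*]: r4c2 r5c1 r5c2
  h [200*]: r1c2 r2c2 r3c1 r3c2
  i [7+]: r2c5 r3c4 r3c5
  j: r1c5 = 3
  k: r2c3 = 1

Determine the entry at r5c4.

J is a freebie, which forces r1c5 = 3.
Cage k is a single given cell, which forces r2c3 = 1.
Cage a is a single given cell, which forces r2c4 = 4.
4 is placed in row 2, so r2c5 = 2.
Cage h has product 200, which forces r3c1 = 5.
Cage e is a single given cell, leaving r4c1 = 2.
Row 1 now contains 3, leaving r1c1 = 1.
Row 2 now contains 1, so r2c1 = 3.
Row 2 now contains 2; hence r2c2 = 5.
Cage i needs sum 7, so r3c4 = 1.
The 3 cells of cage i must have sum 7, leaving r3c5 = 4.
Column 1 already has 3, leaving r5c1 = 4.
Cage h has product 200, which forces r1c2 = 4.
4 is placed in row 3, which forces r3c2 = 2.
4 is placed in row 3, which forces r3c3 = 3.
Cage d has sum 13; hence r4c3 = 4.
Cage d needs sum 13, which forces r4c4 = 5.
Cage d has sum 13, leaving r4c5 = 1.
Column 3 already has 3, which forces r5c3 = 2.
Row 5 already has 2, so r5c4 = 3.
Cage f has sum 10, so r5c5 = 5.
2 is placed in column 3, so r1c3 = 5.
5 is placed in column 4, leaving r1c4 = 2.
Row 4 already has 1; hence r4c2 = 3.
Row 5 already has 3, so r5c2 = 1.
Completed grid: 1 4 5 2 3 / 3 5 1 4 2 / 5 2 3 1 4 / 2 3 4 5 1 / 4 1 2 3 5.

3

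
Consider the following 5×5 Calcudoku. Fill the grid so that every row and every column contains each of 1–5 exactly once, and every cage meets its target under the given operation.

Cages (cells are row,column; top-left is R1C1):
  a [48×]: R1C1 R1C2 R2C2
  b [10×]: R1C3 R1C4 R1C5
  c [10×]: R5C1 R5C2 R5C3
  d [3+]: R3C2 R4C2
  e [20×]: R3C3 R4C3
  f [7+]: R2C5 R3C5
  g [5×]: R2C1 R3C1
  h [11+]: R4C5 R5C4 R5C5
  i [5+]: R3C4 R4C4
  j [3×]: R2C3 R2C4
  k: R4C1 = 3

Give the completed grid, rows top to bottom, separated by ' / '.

4 3 2 5 1 / 5 4 3 1 2 / 1 2 4 3 5 / 3 1 5 2 4 / 2 5 1 4 3

The 3 cells of cage a must have product 48, leaving R1C1 = 4.
The 3 cells of cage a must have product 48, so R1C2 = 3.
Cage a needs product 48, so R2C2 = 4.
K is a freebie, which forces R4C1 = 3.
Row 2 needs a 2, and only R2C5 is open for it.
Cage f needs two cells with sum 7, leaving R3C5 = 5.
Column 5 now contains 5, which forces R4C5 = 4.
Column 5 now contains 5, leaving R1C5 = 1.
Cage g needs two cells with product 5, so R2C1 = 5.
Row 3 now contains 5, so R3C1 = 1.
1 is placed in row 3; hence R3C2 = 2.
Row 3 now contains 5, which forces R3C3 = 4.
Row 3 now contains 4, so R3C4 = 3.
Column 2 already has 2, leaving R4C2 = 1.
4 is placed in row 4, leaving R4C3 = 5.
Row 4 already has 1, so R4C4 = 2.
1 is placed in column 1, leaving R5C1 = 2.
1 is placed in column 2, which forces R5C2 = 5.
2 is placed in row 5, so R5C3 = 1.
The 3 cells of cage h must have sum 11, which forces R5C4 = 4.
The 3 cells of cage h must have sum 11, so R5C5 = 3.
Column 3 already has 5, so R1C3 = 2.
2 is placed in column 4, which forces R1C4 = 5.
Column 3 already has 1, which forces R2C3 = 3.
3 is placed in column 4; hence R2C4 = 1.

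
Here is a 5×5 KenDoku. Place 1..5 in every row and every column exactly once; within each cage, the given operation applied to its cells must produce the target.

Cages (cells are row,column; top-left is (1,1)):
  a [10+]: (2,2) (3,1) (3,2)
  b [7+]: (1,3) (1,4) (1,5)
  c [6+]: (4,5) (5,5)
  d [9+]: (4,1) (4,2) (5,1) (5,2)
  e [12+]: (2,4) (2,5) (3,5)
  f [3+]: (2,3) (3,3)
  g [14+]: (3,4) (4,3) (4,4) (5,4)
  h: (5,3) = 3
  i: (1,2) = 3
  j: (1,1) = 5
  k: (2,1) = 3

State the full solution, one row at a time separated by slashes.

Cage j is a single given cell, so (1,1) = 5.
I is a freebie, leaving (1,2) = 3.
Cage k is given, leaving (2,1) = 3.
H is a freebie, which forces (5,3) = 3.
In row 4, 3 can only go at (4,4), so (4,4) = 3.
The only place for 3 in row 3 is (3,5).
Row 2 needs a 2, and only (2,3) is open for it.
Column 3 already has 2, leaving (3,3) = 1.
Column 3 already has 1, leaving (1,3) = 4.
Row 3 already has 1, so (3,1) = 4.
Column 3 now contains 4, so (4,3) = 5.
The only place for 1 in row 2 is (2,2).
Cage a has sum 10, leaving (3,2) = 5.
Row 3 now contains 5, which forces (3,4) = 2.
2 is placed in column 4, which forces (1,4) = 1.
The 3 cells of cage b must have sum 7, so (1,5) = 2.
Cage g has sum 14, so (5,4) = 4.
Row 5 already has 4, so (5,5) = 5.
Column 4 already has 4; hence (2,4) = 5.
5 is placed in column 5; hence (2,5) = 4.
Cage d needs sum 9, which forces (4,1) = 2.
Cage d has sum 9; hence (4,2) = 4.
Cage c's pair has sum 6; hence (4,5) = 1.
Cage d needs sum 9, so (5,1) = 1.
Row 5 already has 4, leaving (5,2) = 2.

5 3 4 1 2 / 3 1 2 5 4 / 4 5 1 2 3 / 2 4 5 3 1 / 1 2 3 4 5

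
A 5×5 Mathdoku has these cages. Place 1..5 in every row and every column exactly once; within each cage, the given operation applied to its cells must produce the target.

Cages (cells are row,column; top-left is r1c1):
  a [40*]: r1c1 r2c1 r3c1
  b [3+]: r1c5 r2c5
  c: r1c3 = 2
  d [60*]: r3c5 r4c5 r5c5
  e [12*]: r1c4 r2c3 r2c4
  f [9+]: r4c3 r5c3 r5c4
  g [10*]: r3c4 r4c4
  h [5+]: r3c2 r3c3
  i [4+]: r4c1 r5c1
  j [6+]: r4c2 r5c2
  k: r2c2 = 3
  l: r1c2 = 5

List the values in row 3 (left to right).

Cage l is given; hence r1c2 = 5.
C is a freebie, leaving r1c3 = 2.
2 is placed in row 1, so r1c5 = 1.
Cage k is given, leaving r2c2 = 3.
Column 5 already has 1, leaving r2c5 = 2.
2 is placed in row 1, leaving r1c1 = 4.
Cage e has product 12, so r1c4 = 3.
The 3 cells of cage a must have product 40, leaving r2c1 = 5.
Cage a needs product 40, so r3c1 = 2.
Row 3 already has 2, which forces r3c4 = 5.
5 is placed in column 4, which forces r4c4 = 2.
Row 4 now contains 2; hence r4c2 = 4.
The two cells of cage j must have sum 6, which forces r5c2 = 2.
Column 2 already has 4, which forces r3c2 = 1.
Cage h's pair has sum 5, leaving r3c3 = 4.
Row 3 already has 4, so r3c5 = 3.
Column 5 already has 3; hence r4c5 = 5.
Cage f needs sum 9, so r5c4 = 1.
5 is placed in column 5, leaving r5c5 = 4.
4 is placed in column 3, leaving r2c3 = 1.
Column 4 now contains 1; hence r2c4 = 4.
Cage i needs two cells with sum 4, which forces r4c1 = 1.
5 is placed in row 4, so r4c3 = 3.
Row 5 now contains 1, which forces r5c1 = 3.
The 3 cells of cage f must have sum 9, so r5c3 = 5.
Completed grid: 4 5 2 3 1 / 5 3 1 4 2 / 2 1 4 5 3 / 1 4 3 2 5 / 3 2 5 1 4.

2 1 4 5 3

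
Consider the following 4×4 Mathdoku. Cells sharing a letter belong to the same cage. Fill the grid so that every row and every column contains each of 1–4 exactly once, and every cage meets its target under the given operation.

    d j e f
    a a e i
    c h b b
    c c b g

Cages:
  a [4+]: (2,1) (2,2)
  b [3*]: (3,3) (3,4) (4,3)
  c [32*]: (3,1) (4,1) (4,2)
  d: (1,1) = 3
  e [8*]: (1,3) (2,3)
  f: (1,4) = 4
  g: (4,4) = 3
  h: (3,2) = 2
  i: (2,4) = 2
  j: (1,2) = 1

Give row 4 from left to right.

Cage d is a single given cell, leaving (1,1) = 3.
J is a freebie; hence (1,2) = 1.
Cage f is given, leaving (1,4) = 4.
3 is placed in column 1; hence (2,1) = 1.
Column 2 already has 1, which forces (2,2) = 3.
Cage i is a single given cell, leaving (2,4) = 2.
Cage c has product 32, which forces (3,1) = 4.
Cage h is given; hence (3,2) = 2.
Cage b has product 3, which forces (3,3) = 3.
Cage b has product 3, so (3,4) = 1.
The 3 cells of cage c must have product 32; hence (4,1) = 2.
Cage c needs product 32, so (4,2) = 4.
The 3 cells of cage b must have product 3, so (4,3) = 1.
Cage g is a single given cell, so (4,4) = 3.
4 is placed in row 1, which forces (1,3) = 2.
2 is placed in row 2, which forces (2,3) = 4.
Completed grid: 3 1 2 4 / 1 3 4 2 / 4 2 3 1 / 2 4 1 3.

2 4 1 3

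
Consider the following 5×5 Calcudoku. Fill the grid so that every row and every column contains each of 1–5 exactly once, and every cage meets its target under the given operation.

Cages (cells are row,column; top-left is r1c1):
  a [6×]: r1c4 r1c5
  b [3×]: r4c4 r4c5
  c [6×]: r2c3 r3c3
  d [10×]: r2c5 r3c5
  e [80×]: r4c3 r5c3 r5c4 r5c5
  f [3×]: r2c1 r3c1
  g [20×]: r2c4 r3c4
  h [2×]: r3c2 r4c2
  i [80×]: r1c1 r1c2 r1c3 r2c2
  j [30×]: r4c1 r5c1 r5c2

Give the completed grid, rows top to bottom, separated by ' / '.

The only place for 1 in row 2 is r2c1.
1 is placed in column 1, so r3c1 = 3.
3 is placed in row 3, which forces r3c3 = 2.
2 is placed in row 3, which forces r3c5 = 5.
2 is placed in column 3; hence r4c3 = 4.
2 is placed in column 3, which forces r2c3 = 3.
The two cells of cage g must have product 20, so r2c4 = 5.
Column 5 now contains 5, so r2c5 = 2.
2 is placed in row 3, leaving r3c2 = 1.
5 is placed in row 3, so r3c4 = 4.
Cage h needs two cells with product 2; hence r4c2 = 2.
Cage j needs product 30; hence r5c2 = 3.
Column 4 now contains 4, so r5c4 = 1.
Row 5 now contains 1; hence r5c5 = 4.
Cage i has product 80, which forces r1c1 = 4.
Cage i has product 80, so r1c2 = 5.
The 4 cells of cage i must have product 80, which forces r1c3 = 1.
Cage a's pair has product 6, which forces r1c4 = 2.
Column 5 now contains 2, so r1c5 = 3.
Row 2 already has 2, so r2c2 = 4.
Row 4 already has 2, which forces r4c1 = 5.
Column 4 now contains 1; hence r4c4 = 3.
Cage b's pair has product 3, so r4c5 = 1.
The 3 cells of cage j must have product 30, leaving r5c1 = 2.
Row 5 now contains 1, leaving r5c3 = 5.

4 5 1 2 3 / 1 4 3 5 2 / 3 1 2 4 5 / 5 2 4 3 1 / 2 3 5 1 4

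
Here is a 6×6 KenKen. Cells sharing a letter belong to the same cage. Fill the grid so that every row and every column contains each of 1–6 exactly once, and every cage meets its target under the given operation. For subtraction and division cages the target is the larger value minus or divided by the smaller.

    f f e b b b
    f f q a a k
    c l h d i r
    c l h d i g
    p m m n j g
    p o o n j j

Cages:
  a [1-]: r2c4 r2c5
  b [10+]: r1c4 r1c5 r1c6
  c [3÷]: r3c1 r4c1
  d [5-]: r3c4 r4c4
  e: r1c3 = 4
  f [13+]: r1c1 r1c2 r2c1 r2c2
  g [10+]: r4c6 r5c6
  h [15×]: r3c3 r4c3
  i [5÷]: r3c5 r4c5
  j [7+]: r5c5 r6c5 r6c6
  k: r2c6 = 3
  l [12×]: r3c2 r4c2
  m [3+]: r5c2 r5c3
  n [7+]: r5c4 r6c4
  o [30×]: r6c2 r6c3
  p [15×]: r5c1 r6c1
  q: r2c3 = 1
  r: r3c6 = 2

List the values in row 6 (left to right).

3 5 6 4 2 1

Cage e is given, which forces r1c3 = 4.
Q is a freebie, leaving r2c3 = 1.
Cage k is a single given cell, so r2c6 = 3.
Cage r is given, leaving r3c6 = 2.
Column 3 now contains 1, which forces r5c3 = 2.
Row 5 already has 2; hence r5c2 = 1.
1 is placed in row 5, leaving r5c5 = 4.
Row 5 already has 4, which forces r5c6 = 6.
Column 6 already has 6; hence r4c6 = 4.
Cage j has sum 7; hence r6c5 = 2.
Cage j has sum 7; hence r6c6 = 1.
The 3 cells of cage b must have sum 10, so r1c4 = 2.
Cage b needs sum 10, leaving r1c5 = 3.
Column 6 already has 1, which forces r1c6 = 5.
Cage n's pair has sum 7, which forces r5c4 = 3.
Row 6 already has 2; hence r6c4 = 4.
Row 1 already has 5, so r1c1 = 1.
Row 1 already has 5, which forces r1c2 = 6.
Column 2 already has 6; hence r3c2 = 4.
Row 5 already has 3, leaving r5c1 = 5.
Cage p needs two cells with product 15; hence r6c1 = 3.
Column 2 already has 6, leaving r6c2 = 5.
Row 6 now contains 5, leaving r6c3 = 6.
The 4 cells of cage f must have sum 13, so r2c1 = 4.
Column 2 now contains 4, leaving r2c2 = 2.
Column 1 already has 3, which forces r3c1 = 6.
6 is placed in row 3, which forces r3c4 = 1.
Row 3 already has 1, which forces r3c5 = 5.
Column 1 already has 3, which forces r4c1 = 2.
The two cells of cage l must have product 12, which forces r4c2 = 3.
Row 4 already has 3, which forces r4c3 = 5.
Column 4 already has 1; hence r4c4 = 6.
Column 5 now contains 5, which forces r4c5 = 1.
Column 4 already has 6; hence r2c4 = 5.
Column 5 now contains 5; hence r2c5 = 6.
5 is placed in row 3, which forces r3c3 = 3.
Filled in: 1 6 4 2 3 5 / 4 2 1 5 6 3 / 6 4 3 1 5 2 / 2 3 5 6 1 4 / 5 1 2 3 4 6 / 3 5 6 4 2 1.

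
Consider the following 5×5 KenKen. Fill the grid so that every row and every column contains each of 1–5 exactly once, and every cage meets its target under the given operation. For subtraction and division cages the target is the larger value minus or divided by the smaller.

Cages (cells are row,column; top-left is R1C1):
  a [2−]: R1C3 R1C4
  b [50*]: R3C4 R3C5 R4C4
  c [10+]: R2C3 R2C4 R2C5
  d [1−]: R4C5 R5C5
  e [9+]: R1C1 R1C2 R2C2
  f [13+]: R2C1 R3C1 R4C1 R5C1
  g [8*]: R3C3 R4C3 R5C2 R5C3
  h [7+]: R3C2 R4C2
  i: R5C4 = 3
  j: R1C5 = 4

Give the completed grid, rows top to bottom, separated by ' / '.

Cage j is a single given cell, leaving R1C5 = 4.
Cage b needs product 50, which forces R3C4 = 2.
The 3 cells of cage b must have product 50, which forces R3C5 = 5.
Cage b needs product 50, leaving R4C4 = 5.
Cage g has product 8, so R5C2 = 1.
Cage i is a single given cell; hence R5C4 = 3.
Row 5 already has 3, so R5C5 = 2.
The two cells of cage a must have difference 2, so R1C3 = 3.
3 is placed in column 4, which forces R1C4 = 1.
Cage c needs sum 10, leaving R2C3 = 5.
The 3 cells of cage c must have sum 10; hence R2C4 = 4.
The 3 cells of cage c must have sum 10, which forces R2C5 = 1.
The 4 cells of cage g must have product 8, so R3C3 = 1.
Cage g has product 8, leaving R4C3 = 2.
1 is placed in column 5; hence R4C5 = 3.
Row 5 now contains 2, leaving R5C3 = 4.
Row 1 already has 1; hence R1C1 = 2.
Cage e has sum 9, leaving R1C2 = 5.
Row 2 now contains 1, leaving R2C1 = 3.
Cage e needs sum 9, leaving R2C2 = 2.
The 4 cells of cage f must have sum 13; hence R3C1 = 4.
The two cells of cage h must have sum 7; hence R3C2 = 3.
The 4 cells of cage f must have sum 13, which forces R4C1 = 1.
Row 4 now contains 3, leaving R4C2 = 4.
4 is placed in row 5, so R5C1 = 5.

2 5 3 1 4 / 3 2 5 4 1 / 4 3 1 2 5 / 1 4 2 5 3 / 5 1 4 3 2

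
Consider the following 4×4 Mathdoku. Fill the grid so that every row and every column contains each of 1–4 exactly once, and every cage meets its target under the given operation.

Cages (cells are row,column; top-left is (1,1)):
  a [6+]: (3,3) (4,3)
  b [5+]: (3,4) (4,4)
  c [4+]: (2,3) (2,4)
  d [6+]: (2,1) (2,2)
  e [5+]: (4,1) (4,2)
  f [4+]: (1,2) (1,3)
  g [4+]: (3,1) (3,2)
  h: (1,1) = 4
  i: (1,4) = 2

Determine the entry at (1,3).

3

Cage h is a single given cell, which forces (1,1) = 4.
Cage i is given, leaving (1,4) = 2.
Column 1 already has 4, which forces (2,1) = 2.
2 is placed in row 2, which forces (2,2) = 4.
Cage e needs two cells with sum 5, which forces (4,1) = 3.
Cage e's pair has sum 5; hence (4,2) = 2.
Row 4 now contains 2, which forces (4,3) = 4.
Row 4 already has 4; hence (4,4) = 1.
Cage c's pair has sum 4; hence (2,3) = 1.
Column 4 already has 1, which forces (2,4) = 3.
Column 1 now contains 3, which forces (3,1) = 1.
Cage g needs two cells with sum 4; hence (3,2) = 3.
Column 3 now contains 4, leaving (3,3) = 2.
Column 4 already has 1; hence (3,4) = 4.
Column 2 already has 3, which forces (1,2) = 1.
1 is placed in column 3, so (1,3) = 3.
Filled in: 4 1 3 2 / 2 4 1 3 / 1 3 2 4 / 3 2 4 1.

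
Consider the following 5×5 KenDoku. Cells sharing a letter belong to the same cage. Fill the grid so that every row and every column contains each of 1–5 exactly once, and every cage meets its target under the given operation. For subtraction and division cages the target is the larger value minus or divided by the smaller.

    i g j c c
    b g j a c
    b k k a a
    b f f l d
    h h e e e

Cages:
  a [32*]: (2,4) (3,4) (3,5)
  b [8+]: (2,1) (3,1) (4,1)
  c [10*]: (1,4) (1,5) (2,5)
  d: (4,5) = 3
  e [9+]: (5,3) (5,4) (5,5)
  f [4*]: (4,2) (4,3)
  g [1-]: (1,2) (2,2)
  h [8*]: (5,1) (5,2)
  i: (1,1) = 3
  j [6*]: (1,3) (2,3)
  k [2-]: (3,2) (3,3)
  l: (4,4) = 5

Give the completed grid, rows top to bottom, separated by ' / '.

I is a freebie, leaving (1,1) = 3.
Row 1 already has 3, leaving (1,3) = 2.
Column 3 already has 2, which forces (2,3) = 3.
Cage a needs product 32, so (2,4) = 4.
Cage a needs product 32; hence (3,4) = 2.
Cage a needs product 32, leaving (3,5) = 4.
Cage l is given, leaving (4,4) = 5.
D is a freebie; hence (4,5) = 3.
Column 4 already has 5, which forces (1,4) = 1.
Cage c has product 10, which forces (1,5) = 5.
Cage c needs product 10, which forces (2,5) = 2.
The two cells of cage k must have difference 2, so (3,2) = 3.
Cage e has sum 9; hence (5,4) = 3.
2 is placed in column 5, leaving (5,5) = 1.
1 is placed in row 1, leaving (1,2) = 4.
2 is placed in row 2, so (2,2) = 5.
Cage b has sum 8, which forces (4,1) = 2.
Column 2 now contains 4; hence (4,2) = 1.
1 is placed in row 4; hence (4,3) = 4.
Column 1 now contains 2, which forces (5,1) = 4.
Column 2 now contains 4, so (5,2) = 2.
Cage e needs sum 9, so (5,3) = 5.
Row 2 now contains 5, leaving (2,1) = 1.
Cage b needs sum 8, so (3,1) = 5.
Column 3 already has 5; hence (3,3) = 1.

3 4 2 1 5 / 1 5 3 4 2 / 5 3 1 2 4 / 2 1 4 5 3 / 4 2 5 3 1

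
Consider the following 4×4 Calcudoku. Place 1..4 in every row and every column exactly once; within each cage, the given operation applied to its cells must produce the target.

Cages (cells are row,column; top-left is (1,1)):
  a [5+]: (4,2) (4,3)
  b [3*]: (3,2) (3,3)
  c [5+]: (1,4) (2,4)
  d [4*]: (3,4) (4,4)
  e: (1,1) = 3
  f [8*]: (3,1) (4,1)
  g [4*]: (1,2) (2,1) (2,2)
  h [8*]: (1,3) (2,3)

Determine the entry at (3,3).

E is a freebie, so (1,1) = 3.
In row 2, 3 can only go at (2,4), so (2,4) = 3.
Cage c needs two cells with sum 5, which forces (1,4) = 2.
Row 1 already has 2, leaving (1,2) = 1.
Row 1 already has 2, leaving (1,3) = 4.
The 3 cells of cage g must have product 4, which forces (2,1) = 1.
Cage g has product 4, so (2,2) = 4.
Cage h's pair has product 8; hence (2,3) = 2.
1 is placed in column 2, leaving (3,2) = 3.
Row 3 already has 3, so (3,3) = 1.
Row 3 now contains 1, leaving (3,4) = 4.
Column 2 now contains 3, which forces (4,2) = 2.
1 is placed in column 3, leaving (4,3) = 3.
4 is placed in column 4, leaving (4,4) = 1.
Row 3 now contains 4, which forces (3,1) = 2.
Row 4 already has 2, so (4,1) = 4.
The full grid is 3 1 4 2 / 1 4 2 3 / 2 3 1 4 / 4 2 3 1.

1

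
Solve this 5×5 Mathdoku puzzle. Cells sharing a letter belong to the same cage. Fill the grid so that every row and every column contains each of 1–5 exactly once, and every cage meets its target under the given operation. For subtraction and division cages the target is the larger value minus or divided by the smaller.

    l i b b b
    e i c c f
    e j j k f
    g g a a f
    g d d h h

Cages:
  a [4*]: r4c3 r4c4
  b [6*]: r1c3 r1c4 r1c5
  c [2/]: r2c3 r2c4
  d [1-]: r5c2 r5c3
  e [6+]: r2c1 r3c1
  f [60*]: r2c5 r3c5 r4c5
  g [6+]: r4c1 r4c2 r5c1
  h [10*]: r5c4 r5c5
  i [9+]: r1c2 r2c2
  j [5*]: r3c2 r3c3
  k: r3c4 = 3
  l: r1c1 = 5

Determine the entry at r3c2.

1

L is a freebie, so r1c1 = 5.
Row 1 now contains 5, leaving r1c2 = 4.
Column 2 now contains 4, leaving r2c2 = 5.
5 is placed in column 2, which forces r3c2 = 1.
1 is placed in row 3, leaving r3c3 = 5.
Cage k is given; hence r3c4 = 3.
Row 3 already has 3, so r3c5 = 4.
Cage e's pair has sum 6, leaving r2c1 = 4.
Column 5 already has 4, so r2c5 = 3.
4 is placed in row 3, which forces r3c1 = 2.
Cage f needs product 60, which forces r4c5 = 5.
Column 5 already has 5, which forces r5c5 = 2.
Cage b needs product 6; hence r1c3 = 3.
Cage b needs product 6; hence r1c4 = 2.
2 is placed in column 5, leaving r1c5 = 1.
Column 4 already has 2, which forces r2c4 = 1.
Cage g needs sum 6; hence r4c2 = 2.
Column 4 now contains 1, which forces r4c4 = 4.
Row 5 now contains 2; hence r5c2 = 3.
Cage d's pair has difference 1, which forces r5c3 = 4.
Row 5 now contains 2, so r5c4 = 5.
Row 2 already has 1, leaving r2c3 = 2.
Cage g needs sum 6, which forces r4c1 = 3.
Row 4 now contains 4, which forces r4c3 = 1.
Row 5 now contains 3, so r5c1 = 1.
Completed grid: 5 4 3 2 1 / 4 5 2 1 3 / 2 1 5 3 4 / 3 2 1 4 5 / 1 3 4 5 2.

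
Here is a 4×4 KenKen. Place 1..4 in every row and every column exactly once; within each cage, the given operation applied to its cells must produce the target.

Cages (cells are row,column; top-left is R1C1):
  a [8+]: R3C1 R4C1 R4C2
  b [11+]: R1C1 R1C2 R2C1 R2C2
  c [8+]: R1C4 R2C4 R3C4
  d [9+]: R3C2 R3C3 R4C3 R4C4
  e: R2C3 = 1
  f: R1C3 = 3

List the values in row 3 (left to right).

4 1 2 3

F is a freebie; hence R1C3 = 3.
Cage e is given, which forces R2C3 = 1.
Column 4 needs a 2, and only R4C4 is open for it.
Cage d has sum 9; hence R3C2 = 1.
Cage d has sum 9; hence R3C3 = 2.
Row 4 already has 2, leaving R4C3 = 4.
Cage c has sum 8, which forces R1C4 = 1.
The 3 cells of cage a must have sum 8, so R3C1 = 4.
Row 3 already has 4, so R3C4 = 3.
Cage a has sum 8; hence R4C1 = 1.
Row 4 now contains 4, so R4C2 = 3.
Column 1 already has 4; hence R1C1 = 2.
Cage b has sum 11, which forces R1C2 = 4.
Cage b needs sum 11, leaving R2C1 = 3.
Column 2 already has 3, so R2C2 = 2.
Column 4 now contains 3, so R2C4 = 4.
Completed grid: 2 4 3 1 / 3 2 1 4 / 4 1 2 3 / 1 3 4 2.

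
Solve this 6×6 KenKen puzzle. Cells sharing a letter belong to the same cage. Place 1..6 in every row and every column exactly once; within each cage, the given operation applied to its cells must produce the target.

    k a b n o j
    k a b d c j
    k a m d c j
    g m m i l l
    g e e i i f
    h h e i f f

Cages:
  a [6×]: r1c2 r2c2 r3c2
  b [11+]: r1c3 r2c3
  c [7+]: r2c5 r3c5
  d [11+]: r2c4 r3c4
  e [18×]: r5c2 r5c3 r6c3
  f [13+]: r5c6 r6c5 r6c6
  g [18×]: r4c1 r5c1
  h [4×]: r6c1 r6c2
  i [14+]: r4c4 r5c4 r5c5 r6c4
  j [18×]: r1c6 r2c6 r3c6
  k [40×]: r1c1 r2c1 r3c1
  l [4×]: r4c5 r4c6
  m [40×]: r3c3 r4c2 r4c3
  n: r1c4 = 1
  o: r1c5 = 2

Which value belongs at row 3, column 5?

3

Cage n is given, which forces r1c4 = 1.
O is a freebie; hence r1c5 = 2.
2 is placed in row 1, which forces r1c2 = 3.
3 is placed in row 1, which forces r1c6 = 6.
Row 1 now contains 6, leaving r1c3 = 5.
Cage b's pair has sum 11; hence r2c3 = 6.
Row 2 now contains 6, leaving r2c4 = 5.
5 is placed in column 4, which forces r3c4 = 6.
Row 1 already has 5, which forces r1c1 = 4.
Cage k has product 40, leaving r2c1 = 2.
2 is placed in row 2, which forces r2c2 = 1.
Row 2 now contains 1; hence r2c6 = 3.
Cage k needs product 40; hence r3c1 = 5.
Column 2 now contains 1, so r3c2 = 2.
2 is placed in row 3; hence r3c3 = 4.
Row 3 already has 4, leaving r3c5 = 3.
3 is placed in column 6; hence r3c6 = 1.
The 3 cells of cage m must have product 40, so r4c2 = 5.
Column 3 now contains 4, which forces r4c3 = 2.
Column 6 now contains 1; hence r4c6 = 4.
Cage e has product 18, so r5c2 = 6.
Cage i has sum 14; hence r5c5 = 5.
Row 5 already has 5, so r5c6 = 2.
Column 1 now contains 4, leaving r6c1 = 1.
Column 2 now contains 1, so r6c2 = 4.
Row 6 now contains 1, leaving r6c3 = 3.
3 is placed in row 6, leaving r6c4 = 2.
Row 6 now contains 4, so r6c5 = 6.
Column 6 now contains 2, leaving r6c6 = 5.
3 is placed in row 2; hence r2c5 = 4.
The two cells of cage g must have product 18; hence r4c1 = 6.
4 is placed in row 4, which forces r4c4 = 3.
4 is placed in row 4, so r4c5 = 1.
Row 5 already has 6; hence r5c1 = 3.
Column 3 already has 3, so r5c3 = 1.
The 4 cells of cage i must have sum 14, leaving r5c4 = 4.
Filled in: 4 3 5 1 2 6 / 2 1 6 5 4 3 / 5 2 4 6 3 1 / 6 5 2 3 1 4 / 3 6 1 4 5 2 / 1 4 3 2 6 5.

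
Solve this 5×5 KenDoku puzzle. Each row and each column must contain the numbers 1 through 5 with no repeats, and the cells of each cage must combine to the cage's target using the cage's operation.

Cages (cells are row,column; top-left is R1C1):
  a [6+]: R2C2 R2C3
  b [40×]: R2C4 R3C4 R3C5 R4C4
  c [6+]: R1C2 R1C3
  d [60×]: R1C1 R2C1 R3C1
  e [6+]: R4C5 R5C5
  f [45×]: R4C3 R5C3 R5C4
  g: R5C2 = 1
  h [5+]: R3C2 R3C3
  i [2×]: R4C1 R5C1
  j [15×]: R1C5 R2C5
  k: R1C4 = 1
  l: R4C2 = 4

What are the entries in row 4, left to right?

1 4 3 5 2

K is a freebie; hence R1C4 = 1.
Cage l is given; hence R4C2 = 4.
Cage f needs product 45, so R4C3 = 3.
G is a freebie, leaving R5C2 = 1.
Cage f has product 45, leaving R5C3 = 5.
Cage f has product 45, which forces R5C4 = 3.
Cage c needs two cells with sum 6, leaving R1C2 = 2.
The two cells of cage c must have sum 6, which forces R1C3 = 4.
Column 2 already has 2, leaving R2C2 = 5.
4 is placed in column 3, so R2C3 = 1.
Row 2 now contains 5; hence R2C5 = 3.
Cage h's pair has sum 5, so R3C2 = 3.
The two cells of cage h must have sum 5, which forces R3C3 = 2.
Cage b has product 40, which forces R3C5 = 1.
Cage i needs two cells with product 2, which forces R4C1 = 1.
The two cells of cage e must have sum 6; hence R4C5 = 2.
1 is placed in row 5, leaving R5C1 = 2.
Cage e needs two cells with sum 6, leaving R5C5 = 4.
Cage d has product 60, leaving R1C1 = 3.
Column 5 already has 3, so R1C5 = 5.
3 is placed in row 2, which forces R2C1 = 4.
Cage b needs product 40, leaving R2C4 = 2.
Cage d needs product 60; hence R3C1 = 5.
Cage b needs product 40, which forces R3C4 = 4.
Row 4 now contains 2; hence R4C4 = 5.
Completed grid: 3 2 4 1 5 / 4 5 1 2 3 / 5 3 2 4 1 / 1 4 3 5 2 / 2 1 5 3 4.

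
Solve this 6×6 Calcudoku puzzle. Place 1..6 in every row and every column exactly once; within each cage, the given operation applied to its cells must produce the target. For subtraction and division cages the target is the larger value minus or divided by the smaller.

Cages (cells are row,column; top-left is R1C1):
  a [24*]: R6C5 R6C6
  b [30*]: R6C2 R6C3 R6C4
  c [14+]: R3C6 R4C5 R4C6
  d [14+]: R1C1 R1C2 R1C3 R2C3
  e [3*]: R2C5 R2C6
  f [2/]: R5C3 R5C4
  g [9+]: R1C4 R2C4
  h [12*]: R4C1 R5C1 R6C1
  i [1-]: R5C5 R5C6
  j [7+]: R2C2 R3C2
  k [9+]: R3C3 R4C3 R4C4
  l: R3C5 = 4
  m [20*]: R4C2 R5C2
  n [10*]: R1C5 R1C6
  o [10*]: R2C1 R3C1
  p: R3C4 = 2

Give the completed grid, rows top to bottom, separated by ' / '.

P is a freebie, leaving R3C4 = 2.
Cage l is a single given cell; hence R3C5 = 4.
4 is placed in column 5, leaving R6C5 = 6.
Row 6 already has 6; hence R6C6 = 4.
Cage o's pair has product 10, which forces R2C1 = 2.
2 is placed in row 3, leaving R3C1 = 5.
The only place for 2 in row 4 is R4C3.
Cage b needs product 30, so R6C2 = 2.
Row 6 needs a 1, and only R6C1 is open for it.
Row 4 needs a 1, and only R4C4 is open for it.
The 3 cells of cage k must have sum 9, so R3C3 = 6.
Row 3 already has 6, which forces R3C6 = 3.
Column 3 now contains 6, which forces R5C3 = 3.
Row 5 now contains 3, so R5C4 = 6.
Column 3 now contains 3, so R6C3 = 5.
5 is placed in row 6; hence R6C4 = 3.
Cage j's pair has sum 7; hence R2C2 = 6.
Cage e's pair has product 3, so R2C5 = 3.
Column 6 now contains 3, leaving R2C6 = 1.
3 is placed in row 3, which forces R3C2 = 1.
Cage h has product 12, so R4C1 = 3.
Cage c needs sum 14, leaving R4C5 = 5.
The 3 cells of cage c must have sum 14, so R4C6 = 6.
Row 5 now contains 3, leaving R5C1 = 4.
4 is placed in row 5, leaving R5C2 = 5.
Column 6 already has 1, leaving R5C6 = 2.
4 is placed in column 1, which forces R1C1 = 6.
Column 2 already has 5, so R1C2 = 3.
The 4 cells of cage d must have sum 14, leaving R1C3 = 1.
5 is placed in column 5, leaving R1C5 = 2.
Column 6 already has 2, so R1C6 = 5.
Row 2 already has 1, so R2C3 = 4.
Row 2 already has 4; hence R2C4 = 5.
Row 4 already has 5, which forces R4C2 = 4.
Row 5 already has 2; hence R5C5 = 1.
5 is placed in row 1, so R1C4 = 4.

6 3 1 4 2 5 / 2 6 4 5 3 1 / 5 1 6 2 4 3 / 3 4 2 1 5 6 / 4 5 3 6 1 2 / 1 2 5 3 6 4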